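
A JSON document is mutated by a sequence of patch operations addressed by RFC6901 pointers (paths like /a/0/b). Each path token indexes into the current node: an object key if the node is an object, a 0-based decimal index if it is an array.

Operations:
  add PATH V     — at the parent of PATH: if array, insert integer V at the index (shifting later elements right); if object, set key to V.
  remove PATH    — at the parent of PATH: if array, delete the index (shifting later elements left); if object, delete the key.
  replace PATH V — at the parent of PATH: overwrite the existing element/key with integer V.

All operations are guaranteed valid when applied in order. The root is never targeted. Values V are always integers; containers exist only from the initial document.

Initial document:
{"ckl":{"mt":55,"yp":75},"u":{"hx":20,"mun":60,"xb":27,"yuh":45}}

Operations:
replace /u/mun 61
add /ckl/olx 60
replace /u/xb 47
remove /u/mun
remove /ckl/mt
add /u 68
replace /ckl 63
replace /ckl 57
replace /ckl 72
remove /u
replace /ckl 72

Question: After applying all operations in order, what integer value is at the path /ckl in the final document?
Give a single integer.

After op 1 (replace /u/mun 61): {"ckl":{"mt":55,"yp":75},"u":{"hx":20,"mun":61,"xb":27,"yuh":45}}
After op 2 (add /ckl/olx 60): {"ckl":{"mt":55,"olx":60,"yp":75},"u":{"hx":20,"mun":61,"xb":27,"yuh":45}}
After op 3 (replace /u/xb 47): {"ckl":{"mt":55,"olx":60,"yp":75},"u":{"hx":20,"mun":61,"xb":47,"yuh":45}}
After op 4 (remove /u/mun): {"ckl":{"mt":55,"olx":60,"yp":75},"u":{"hx":20,"xb":47,"yuh":45}}
After op 5 (remove /ckl/mt): {"ckl":{"olx":60,"yp":75},"u":{"hx":20,"xb":47,"yuh":45}}
After op 6 (add /u 68): {"ckl":{"olx":60,"yp":75},"u":68}
After op 7 (replace /ckl 63): {"ckl":63,"u":68}
After op 8 (replace /ckl 57): {"ckl":57,"u":68}
After op 9 (replace /ckl 72): {"ckl":72,"u":68}
After op 10 (remove /u): {"ckl":72}
After op 11 (replace /ckl 72): {"ckl":72}
Value at /ckl: 72

Answer: 72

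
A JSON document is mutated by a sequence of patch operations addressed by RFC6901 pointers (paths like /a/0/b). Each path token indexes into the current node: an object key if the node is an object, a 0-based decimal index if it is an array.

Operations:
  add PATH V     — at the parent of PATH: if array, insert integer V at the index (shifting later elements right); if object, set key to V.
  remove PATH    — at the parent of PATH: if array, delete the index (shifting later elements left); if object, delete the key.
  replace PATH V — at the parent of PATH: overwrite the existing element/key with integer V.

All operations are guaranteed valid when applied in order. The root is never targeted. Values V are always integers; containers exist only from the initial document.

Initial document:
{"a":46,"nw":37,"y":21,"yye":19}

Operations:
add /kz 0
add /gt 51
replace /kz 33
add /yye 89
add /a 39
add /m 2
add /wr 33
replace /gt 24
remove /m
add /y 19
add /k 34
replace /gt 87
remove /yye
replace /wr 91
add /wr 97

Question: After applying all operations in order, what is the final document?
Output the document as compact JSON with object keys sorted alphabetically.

After op 1 (add /kz 0): {"a":46,"kz":0,"nw":37,"y":21,"yye":19}
After op 2 (add /gt 51): {"a":46,"gt":51,"kz":0,"nw":37,"y":21,"yye":19}
After op 3 (replace /kz 33): {"a":46,"gt":51,"kz":33,"nw":37,"y":21,"yye":19}
After op 4 (add /yye 89): {"a":46,"gt":51,"kz":33,"nw":37,"y":21,"yye":89}
After op 5 (add /a 39): {"a":39,"gt":51,"kz":33,"nw":37,"y":21,"yye":89}
After op 6 (add /m 2): {"a":39,"gt":51,"kz":33,"m":2,"nw":37,"y":21,"yye":89}
After op 7 (add /wr 33): {"a":39,"gt":51,"kz":33,"m":2,"nw":37,"wr":33,"y":21,"yye":89}
After op 8 (replace /gt 24): {"a":39,"gt":24,"kz":33,"m":2,"nw":37,"wr":33,"y":21,"yye":89}
After op 9 (remove /m): {"a":39,"gt":24,"kz":33,"nw":37,"wr":33,"y":21,"yye":89}
After op 10 (add /y 19): {"a":39,"gt":24,"kz":33,"nw":37,"wr":33,"y":19,"yye":89}
After op 11 (add /k 34): {"a":39,"gt":24,"k":34,"kz":33,"nw":37,"wr":33,"y":19,"yye":89}
After op 12 (replace /gt 87): {"a":39,"gt":87,"k":34,"kz":33,"nw":37,"wr":33,"y":19,"yye":89}
After op 13 (remove /yye): {"a":39,"gt":87,"k":34,"kz":33,"nw":37,"wr":33,"y":19}
After op 14 (replace /wr 91): {"a":39,"gt":87,"k":34,"kz":33,"nw":37,"wr":91,"y":19}
After op 15 (add /wr 97): {"a":39,"gt":87,"k":34,"kz":33,"nw":37,"wr":97,"y":19}

Answer: {"a":39,"gt":87,"k":34,"kz":33,"nw":37,"wr":97,"y":19}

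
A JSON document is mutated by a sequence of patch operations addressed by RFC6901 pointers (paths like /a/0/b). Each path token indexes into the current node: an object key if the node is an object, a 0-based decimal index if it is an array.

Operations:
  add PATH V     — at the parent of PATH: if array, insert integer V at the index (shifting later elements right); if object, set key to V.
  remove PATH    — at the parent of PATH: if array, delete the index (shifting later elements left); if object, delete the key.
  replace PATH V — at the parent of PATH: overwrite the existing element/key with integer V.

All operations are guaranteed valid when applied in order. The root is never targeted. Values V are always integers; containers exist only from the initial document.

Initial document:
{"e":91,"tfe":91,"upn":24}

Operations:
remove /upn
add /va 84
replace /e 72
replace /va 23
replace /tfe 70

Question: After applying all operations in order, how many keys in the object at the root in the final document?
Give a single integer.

Answer: 3

Derivation:
After op 1 (remove /upn): {"e":91,"tfe":91}
After op 2 (add /va 84): {"e":91,"tfe":91,"va":84}
After op 3 (replace /e 72): {"e":72,"tfe":91,"va":84}
After op 4 (replace /va 23): {"e":72,"tfe":91,"va":23}
After op 5 (replace /tfe 70): {"e":72,"tfe":70,"va":23}
Size at the root: 3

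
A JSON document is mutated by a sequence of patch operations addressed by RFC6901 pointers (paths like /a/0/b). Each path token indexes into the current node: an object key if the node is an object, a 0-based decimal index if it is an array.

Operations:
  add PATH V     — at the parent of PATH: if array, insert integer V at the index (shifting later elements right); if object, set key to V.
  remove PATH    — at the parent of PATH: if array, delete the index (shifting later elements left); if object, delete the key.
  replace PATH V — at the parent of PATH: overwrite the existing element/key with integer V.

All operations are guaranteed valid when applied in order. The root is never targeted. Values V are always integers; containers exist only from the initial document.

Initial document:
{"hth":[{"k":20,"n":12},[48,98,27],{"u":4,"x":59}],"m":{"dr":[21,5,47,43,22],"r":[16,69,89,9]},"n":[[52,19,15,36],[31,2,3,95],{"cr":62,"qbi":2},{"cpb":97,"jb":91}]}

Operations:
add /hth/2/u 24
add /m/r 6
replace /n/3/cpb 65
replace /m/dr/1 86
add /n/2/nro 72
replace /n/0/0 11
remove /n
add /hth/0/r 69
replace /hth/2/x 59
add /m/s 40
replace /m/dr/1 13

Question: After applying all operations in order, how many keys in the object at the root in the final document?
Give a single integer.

Answer: 2

Derivation:
After op 1 (add /hth/2/u 24): {"hth":[{"k":20,"n":12},[48,98,27],{"u":24,"x":59}],"m":{"dr":[21,5,47,43,22],"r":[16,69,89,9]},"n":[[52,19,15,36],[31,2,3,95],{"cr":62,"qbi":2},{"cpb":97,"jb":91}]}
After op 2 (add /m/r 6): {"hth":[{"k":20,"n":12},[48,98,27],{"u":24,"x":59}],"m":{"dr":[21,5,47,43,22],"r":6},"n":[[52,19,15,36],[31,2,3,95],{"cr":62,"qbi":2},{"cpb":97,"jb":91}]}
After op 3 (replace /n/3/cpb 65): {"hth":[{"k":20,"n":12},[48,98,27],{"u":24,"x":59}],"m":{"dr":[21,5,47,43,22],"r":6},"n":[[52,19,15,36],[31,2,3,95],{"cr":62,"qbi":2},{"cpb":65,"jb":91}]}
After op 4 (replace /m/dr/1 86): {"hth":[{"k":20,"n":12},[48,98,27],{"u":24,"x":59}],"m":{"dr":[21,86,47,43,22],"r":6},"n":[[52,19,15,36],[31,2,3,95],{"cr":62,"qbi":2},{"cpb":65,"jb":91}]}
After op 5 (add /n/2/nro 72): {"hth":[{"k":20,"n":12},[48,98,27],{"u":24,"x":59}],"m":{"dr":[21,86,47,43,22],"r":6},"n":[[52,19,15,36],[31,2,3,95],{"cr":62,"nro":72,"qbi":2},{"cpb":65,"jb":91}]}
After op 6 (replace /n/0/0 11): {"hth":[{"k":20,"n":12},[48,98,27],{"u":24,"x":59}],"m":{"dr":[21,86,47,43,22],"r":6},"n":[[11,19,15,36],[31,2,3,95],{"cr":62,"nro":72,"qbi":2},{"cpb":65,"jb":91}]}
After op 7 (remove /n): {"hth":[{"k":20,"n":12},[48,98,27],{"u":24,"x":59}],"m":{"dr":[21,86,47,43,22],"r":6}}
After op 8 (add /hth/0/r 69): {"hth":[{"k":20,"n":12,"r":69},[48,98,27],{"u":24,"x":59}],"m":{"dr":[21,86,47,43,22],"r":6}}
After op 9 (replace /hth/2/x 59): {"hth":[{"k":20,"n":12,"r":69},[48,98,27],{"u":24,"x":59}],"m":{"dr":[21,86,47,43,22],"r":6}}
After op 10 (add /m/s 40): {"hth":[{"k":20,"n":12,"r":69},[48,98,27],{"u":24,"x":59}],"m":{"dr":[21,86,47,43,22],"r":6,"s":40}}
After op 11 (replace /m/dr/1 13): {"hth":[{"k":20,"n":12,"r":69},[48,98,27],{"u":24,"x":59}],"m":{"dr":[21,13,47,43,22],"r":6,"s":40}}
Size at the root: 2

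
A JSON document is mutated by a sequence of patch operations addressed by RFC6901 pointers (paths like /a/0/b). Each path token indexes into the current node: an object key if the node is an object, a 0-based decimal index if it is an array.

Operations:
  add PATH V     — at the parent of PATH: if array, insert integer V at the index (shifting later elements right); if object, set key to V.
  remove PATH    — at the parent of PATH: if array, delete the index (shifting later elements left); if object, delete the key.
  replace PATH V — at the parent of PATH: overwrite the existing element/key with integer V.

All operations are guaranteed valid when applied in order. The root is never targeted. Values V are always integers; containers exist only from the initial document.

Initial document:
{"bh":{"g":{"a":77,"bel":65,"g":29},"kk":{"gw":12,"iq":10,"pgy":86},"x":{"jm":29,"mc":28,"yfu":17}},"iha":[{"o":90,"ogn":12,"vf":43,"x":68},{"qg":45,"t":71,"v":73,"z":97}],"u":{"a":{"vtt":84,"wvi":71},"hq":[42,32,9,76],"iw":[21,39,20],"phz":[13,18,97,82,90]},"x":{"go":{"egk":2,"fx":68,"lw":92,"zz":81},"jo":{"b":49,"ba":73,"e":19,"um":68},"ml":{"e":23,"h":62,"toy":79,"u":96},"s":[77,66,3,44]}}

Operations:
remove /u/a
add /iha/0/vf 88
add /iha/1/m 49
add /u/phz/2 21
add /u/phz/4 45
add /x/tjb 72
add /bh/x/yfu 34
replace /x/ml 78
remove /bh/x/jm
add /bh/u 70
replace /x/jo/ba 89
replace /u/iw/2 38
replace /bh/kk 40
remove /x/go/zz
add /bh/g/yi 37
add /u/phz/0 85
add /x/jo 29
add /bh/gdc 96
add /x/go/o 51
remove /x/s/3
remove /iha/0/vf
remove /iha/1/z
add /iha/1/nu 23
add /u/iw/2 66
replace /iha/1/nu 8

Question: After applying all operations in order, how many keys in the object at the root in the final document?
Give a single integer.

Answer: 4

Derivation:
After op 1 (remove /u/a): {"bh":{"g":{"a":77,"bel":65,"g":29},"kk":{"gw":12,"iq":10,"pgy":86},"x":{"jm":29,"mc":28,"yfu":17}},"iha":[{"o":90,"ogn":12,"vf":43,"x":68},{"qg":45,"t":71,"v":73,"z":97}],"u":{"hq":[42,32,9,76],"iw":[21,39,20],"phz":[13,18,97,82,90]},"x":{"go":{"egk":2,"fx":68,"lw":92,"zz":81},"jo":{"b":49,"ba":73,"e":19,"um":68},"ml":{"e":23,"h":62,"toy":79,"u":96},"s":[77,66,3,44]}}
After op 3 (add /iha/1/m 49): {"bh":{"g":{"a":77,"bel":65,"g":29},"kk":{"gw":12,"iq":10,"pgy":86},"x":{"jm":29,"mc":28,"yfu":17}},"iha":[{"o":90,"ogn":12,"vf":88,"x":68},{"m":49,"qg":45,"t":71,"v":73,"z":97}],"u":{"hq":[42,32,9,76],"iw":[21,39,20],"phz":[13,18,97,82,90]},"x":{"go":{"egk":2,"fx":68,"lw":92,"zz":81},"jo":{"b":49,"ba":73,"e":19,"um":68},"ml":{"e":23,"h":62,"toy":79,"u":96},"s":[77,66,3,44]}}
After op 5 (add /u/phz/4 45): {"bh":{"g":{"a":77,"bel":65,"g":29},"kk":{"gw":12,"iq":10,"pgy":86},"x":{"jm":29,"mc":28,"yfu":17}},"iha":[{"o":90,"ogn":12,"vf":88,"x":68},{"m":49,"qg":45,"t":71,"v":73,"z":97}],"u":{"hq":[42,32,9,76],"iw":[21,39,20],"phz":[13,18,21,97,45,82,90]},"x":{"go":{"egk":2,"fx":68,"lw":92,"zz":81},"jo":{"b":49,"ba":73,"e":19,"um":68},"ml":{"e":23,"h":62,"toy":79,"u":96},"s":[77,66,3,44]}}
After op 7 (add /bh/x/yfu 34): {"bh":{"g":{"a":77,"bel":65,"g":29},"kk":{"gw":12,"iq":10,"pgy":86},"x":{"jm":29,"mc":28,"yfu":34}},"iha":[{"o":90,"ogn":12,"vf":88,"x":68},{"m":49,"qg":45,"t":71,"v":73,"z":97}],"u":{"hq":[42,32,9,76],"iw":[21,39,20],"phz":[13,18,21,97,45,82,90]},"x":{"go":{"egk":2,"fx":68,"lw":92,"zz":81},"jo":{"b":49,"ba":73,"e":19,"um":68},"ml":{"e":23,"h":62,"toy":79,"u":96},"s":[77,66,3,44],"tjb":72}}
After op 9 (remove /bh/x/jm): {"bh":{"g":{"a":77,"bel":65,"g":29},"kk":{"gw":12,"iq":10,"pgy":86},"x":{"mc":28,"yfu":34}},"iha":[{"o":90,"ogn":12,"vf":88,"x":68},{"m":49,"qg":45,"t":71,"v":73,"z":97}],"u":{"hq":[42,32,9,76],"iw":[21,39,20],"phz":[13,18,21,97,45,82,90]},"x":{"go":{"egk":2,"fx":68,"lw":92,"zz":81},"jo":{"b":49,"ba":73,"e":19,"um":68},"ml":78,"s":[77,66,3,44],"tjb":72}}
After op 11 (replace /x/jo/ba 89): {"bh":{"g":{"a":77,"bel":65,"g":29},"kk":{"gw":12,"iq":10,"pgy":86},"u":70,"x":{"mc":28,"yfu":34}},"iha":[{"o":90,"ogn":12,"vf":88,"x":68},{"m":49,"qg":45,"t":71,"v":73,"z":97}],"u":{"hq":[42,32,9,76],"iw":[21,39,20],"phz":[13,18,21,97,45,82,90]},"x":{"go":{"egk":2,"fx":68,"lw":92,"zz":81},"jo":{"b":49,"ba":89,"e":19,"um":68},"ml":78,"s":[77,66,3,44],"tjb":72}}
After op 13 (replace /bh/kk 40): {"bh":{"g":{"a":77,"bel":65,"g":29},"kk":40,"u":70,"x":{"mc":28,"yfu":34}},"iha":[{"o":90,"ogn":12,"vf":88,"x":68},{"m":49,"qg":45,"t":71,"v":73,"z":97}],"u":{"hq":[42,32,9,76],"iw":[21,39,38],"phz":[13,18,21,97,45,82,90]},"x":{"go":{"egk":2,"fx":68,"lw":92,"zz":81},"jo":{"b":49,"ba":89,"e":19,"um":68},"ml":78,"s":[77,66,3,44],"tjb":72}}
After op 15 (add /bh/g/yi 37): {"bh":{"g":{"a":77,"bel":65,"g":29,"yi":37},"kk":40,"u":70,"x":{"mc":28,"yfu":34}},"iha":[{"o":90,"ogn":12,"vf":88,"x":68},{"m":49,"qg":45,"t":71,"v":73,"z":97}],"u":{"hq":[42,32,9,76],"iw":[21,39,38],"phz":[13,18,21,97,45,82,90]},"x":{"go":{"egk":2,"fx":68,"lw":92},"jo":{"b":49,"ba":89,"e":19,"um":68},"ml":78,"s":[77,66,3,44],"tjb":72}}
After op 17 (add /x/jo 29): {"bh":{"g":{"a":77,"bel":65,"g":29,"yi":37},"kk":40,"u":70,"x":{"mc":28,"yfu":34}},"iha":[{"o":90,"ogn":12,"vf":88,"x":68},{"m":49,"qg":45,"t":71,"v":73,"z":97}],"u":{"hq":[42,32,9,76],"iw":[21,39,38],"phz":[85,13,18,21,97,45,82,90]},"x":{"go":{"egk":2,"fx":68,"lw":92},"jo":29,"ml":78,"s":[77,66,3,44],"tjb":72}}
After op 19 (add /x/go/o 51): {"bh":{"g":{"a":77,"bel":65,"g":29,"yi":37},"gdc":96,"kk":40,"u":70,"x":{"mc":28,"yfu":34}},"iha":[{"o":90,"ogn":12,"vf":88,"x":68},{"m":49,"qg":45,"t":71,"v":73,"z":97}],"u":{"hq":[42,32,9,76],"iw":[21,39,38],"phz":[85,13,18,21,97,45,82,90]},"x":{"go":{"egk":2,"fx":68,"lw":92,"o":51},"jo":29,"ml":78,"s":[77,66,3,44],"tjb":72}}
After op 21 (remove /iha/0/vf): {"bh":{"g":{"a":77,"bel":65,"g":29,"yi":37},"gdc":96,"kk":40,"u":70,"x":{"mc":28,"yfu":34}},"iha":[{"o":90,"ogn":12,"x":68},{"m":49,"qg":45,"t":71,"v":73,"z":97}],"u":{"hq":[42,32,9,76],"iw":[21,39,38],"phz":[85,13,18,21,97,45,82,90]},"x":{"go":{"egk":2,"fx":68,"lw":92,"o":51},"jo":29,"ml":78,"s":[77,66,3],"tjb":72}}
After op 23 (add /iha/1/nu 23): {"bh":{"g":{"a":77,"bel":65,"g":29,"yi":37},"gdc":96,"kk":40,"u":70,"x":{"mc":28,"yfu":34}},"iha":[{"o":90,"ogn":12,"x":68},{"m":49,"nu":23,"qg":45,"t":71,"v":73}],"u":{"hq":[42,32,9,76],"iw":[21,39,38],"phz":[85,13,18,21,97,45,82,90]},"x":{"go":{"egk":2,"fx":68,"lw":92,"o":51},"jo":29,"ml":78,"s":[77,66,3],"tjb":72}}
Size at the root: 4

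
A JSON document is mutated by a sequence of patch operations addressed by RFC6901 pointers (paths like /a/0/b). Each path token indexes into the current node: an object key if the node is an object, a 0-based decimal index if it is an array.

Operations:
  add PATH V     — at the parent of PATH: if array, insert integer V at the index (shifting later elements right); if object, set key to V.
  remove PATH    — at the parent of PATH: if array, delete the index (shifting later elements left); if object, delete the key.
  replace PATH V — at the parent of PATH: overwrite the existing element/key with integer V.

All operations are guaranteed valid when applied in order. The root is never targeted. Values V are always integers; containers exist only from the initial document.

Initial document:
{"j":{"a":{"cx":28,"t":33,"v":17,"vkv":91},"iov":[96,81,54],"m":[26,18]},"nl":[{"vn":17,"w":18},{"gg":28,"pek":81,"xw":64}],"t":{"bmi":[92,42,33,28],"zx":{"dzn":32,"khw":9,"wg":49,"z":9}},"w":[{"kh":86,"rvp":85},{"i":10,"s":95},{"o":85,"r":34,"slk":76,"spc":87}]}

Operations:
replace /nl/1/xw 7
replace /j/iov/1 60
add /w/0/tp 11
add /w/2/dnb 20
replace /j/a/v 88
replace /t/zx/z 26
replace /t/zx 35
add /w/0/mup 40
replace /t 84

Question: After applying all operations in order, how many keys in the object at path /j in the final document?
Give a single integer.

After op 1 (replace /nl/1/xw 7): {"j":{"a":{"cx":28,"t":33,"v":17,"vkv":91},"iov":[96,81,54],"m":[26,18]},"nl":[{"vn":17,"w":18},{"gg":28,"pek":81,"xw":7}],"t":{"bmi":[92,42,33,28],"zx":{"dzn":32,"khw":9,"wg":49,"z":9}},"w":[{"kh":86,"rvp":85},{"i":10,"s":95},{"o":85,"r":34,"slk":76,"spc":87}]}
After op 2 (replace /j/iov/1 60): {"j":{"a":{"cx":28,"t":33,"v":17,"vkv":91},"iov":[96,60,54],"m":[26,18]},"nl":[{"vn":17,"w":18},{"gg":28,"pek":81,"xw":7}],"t":{"bmi":[92,42,33,28],"zx":{"dzn":32,"khw":9,"wg":49,"z":9}},"w":[{"kh":86,"rvp":85},{"i":10,"s":95},{"o":85,"r":34,"slk":76,"spc":87}]}
After op 3 (add /w/0/tp 11): {"j":{"a":{"cx":28,"t":33,"v":17,"vkv":91},"iov":[96,60,54],"m":[26,18]},"nl":[{"vn":17,"w":18},{"gg":28,"pek":81,"xw":7}],"t":{"bmi":[92,42,33,28],"zx":{"dzn":32,"khw":9,"wg":49,"z":9}},"w":[{"kh":86,"rvp":85,"tp":11},{"i":10,"s":95},{"o":85,"r":34,"slk":76,"spc":87}]}
After op 4 (add /w/2/dnb 20): {"j":{"a":{"cx":28,"t":33,"v":17,"vkv":91},"iov":[96,60,54],"m":[26,18]},"nl":[{"vn":17,"w":18},{"gg":28,"pek":81,"xw":7}],"t":{"bmi":[92,42,33,28],"zx":{"dzn":32,"khw":9,"wg":49,"z":9}},"w":[{"kh":86,"rvp":85,"tp":11},{"i":10,"s":95},{"dnb":20,"o":85,"r":34,"slk":76,"spc":87}]}
After op 5 (replace /j/a/v 88): {"j":{"a":{"cx":28,"t":33,"v":88,"vkv":91},"iov":[96,60,54],"m":[26,18]},"nl":[{"vn":17,"w":18},{"gg":28,"pek":81,"xw":7}],"t":{"bmi":[92,42,33,28],"zx":{"dzn":32,"khw":9,"wg":49,"z":9}},"w":[{"kh":86,"rvp":85,"tp":11},{"i":10,"s":95},{"dnb":20,"o":85,"r":34,"slk":76,"spc":87}]}
After op 6 (replace /t/zx/z 26): {"j":{"a":{"cx":28,"t":33,"v":88,"vkv":91},"iov":[96,60,54],"m":[26,18]},"nl":[{"vn":17,"w":18},{"gg":28,"pek":81,"xw":7}],"t":{"bmi":[92,42,33,28],"zx":{"dzn":32,"khw":9,"wg":49,"z":26}},"w":[{"kh":86,"rvp":85,"tp":11},{"i":10,"s":95},{"dnb":20,"o":85,"r":34,"slk":76,"spc":87}]}
After op 7 (replace /t/zx 35): {"j":{"a":{"cx":28,"t":33,"v":88,"vkv":91},"iov":[96,60,54],"m":[26,18]},"nl":[{"vn":17,"w":18},{"gg":28,"pek":81,"xw":7}],"t":{"bmi":[92,42,33,28],"zx":35},"w":[{"kh":86,"rvp":85,"tp":11},{"i":10,"s":95},{"dnb":20,"o":85,"r":34,"slk":76,"spc":87}]}
After op 8 (add /w/0/mup 40): {"j":{"a":{"cx":28,"t":33,"v":88,"vkv":91},"iov":[96,60,54],"m":[26,18]},"nl":[{"vn":17,"w":18},{"gg":28,"pek":81,"xw":7}],"t":{"bmi":[92,42,33,28],"zx":35},"w":[{"kh":86,"mup":40,"rvp":85,"tp":11},{"i":10,"s":95},{"dnb":20,"o":85,"r":34,"slk":76,"spc":87}]}
After op 9 (replace /t 84): {"j":{"a":{"cx":28,"t":33,"v":88,"vkv":91},"iov":[96,60,54],"m":[26,18]},"nl":[{"vn":17,"w":18},{"gg":28,"pek":81,"xw":7}],"t":84,"w":[{"kh":86,"mup":40,"rvp":85,"tp":11},{"i":10,"s":95},{"dnb":20,"o":85,"r":34,"slk":76,"spc":87}]}
Size at path /j: 3

Answer: 3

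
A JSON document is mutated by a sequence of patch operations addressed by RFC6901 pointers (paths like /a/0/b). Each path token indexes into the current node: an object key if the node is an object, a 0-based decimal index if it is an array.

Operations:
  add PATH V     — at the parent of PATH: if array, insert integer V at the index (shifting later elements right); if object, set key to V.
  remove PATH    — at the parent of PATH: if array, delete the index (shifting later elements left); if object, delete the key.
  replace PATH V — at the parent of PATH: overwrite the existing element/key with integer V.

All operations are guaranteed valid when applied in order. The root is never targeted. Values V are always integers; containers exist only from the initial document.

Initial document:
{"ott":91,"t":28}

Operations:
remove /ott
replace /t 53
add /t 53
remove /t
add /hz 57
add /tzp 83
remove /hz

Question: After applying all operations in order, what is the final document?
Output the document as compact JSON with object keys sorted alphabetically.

Answer: {"tzp":83}

Derivation:
After op 1 (remove /ott): {"t":28}
After op 2 (replace /t 53): {"t":53}
After op 3 (add /t 53): {"t":53}
After op 4 (remove /t): {}
After op 5 (add /hz 57): {"hz":57}
After op 6 (add /tzp 83): {"hz":57,"tzp":83}
After op 7 (remove /hz): {"tzp":83}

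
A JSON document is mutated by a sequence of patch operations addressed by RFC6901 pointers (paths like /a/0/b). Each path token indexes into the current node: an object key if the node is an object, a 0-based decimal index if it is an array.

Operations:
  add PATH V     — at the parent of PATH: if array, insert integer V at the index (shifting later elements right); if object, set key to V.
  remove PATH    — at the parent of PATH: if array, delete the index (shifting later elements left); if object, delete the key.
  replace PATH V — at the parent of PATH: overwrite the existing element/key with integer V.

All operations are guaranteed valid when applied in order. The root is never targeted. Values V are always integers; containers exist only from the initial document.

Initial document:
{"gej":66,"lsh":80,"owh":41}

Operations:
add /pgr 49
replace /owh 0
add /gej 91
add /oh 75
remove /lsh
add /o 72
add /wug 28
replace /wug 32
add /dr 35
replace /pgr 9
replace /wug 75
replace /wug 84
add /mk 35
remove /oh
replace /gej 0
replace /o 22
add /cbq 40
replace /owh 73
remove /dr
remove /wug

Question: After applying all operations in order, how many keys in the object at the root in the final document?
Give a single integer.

Answer: 6

Derivation:
After op 1 (add /pgr 49): {"gej":66,"lsh":80,"owh":41,"pgr":49}
After op 2 (replace /owh 0): {"gej":66,"lsh":80,"owh":0,"pgr":49}
After op 3 (add /gej 91): {"gej":91,"lsh":80,"owh":0,"pgr":49}
After op 4 (add /oh 75): {"gej":91,"lsh":80,"oh":75,"owh":0,"pgr":49}
After op 5 (remove /lsh): {"gej":91,"oh":75,"owh":0,"pgr":49}
After op 6 (add /o 72): {"gej":91,"o":72,"oh":75,"owh":0,"pgr":49}
After op 7 (add /wug 28): {"gej":91,"o":72,"oh":75,"owh":0,"pgr":49,"wug":28}
After op 8 (replace /wug 32): {"gej":91,"o":72,"oh":75,"owh":0,"pgr":49,"wug":32}
After op 9 (add /dr 35): {"dr":35,"gej":91,"o":72,"oh":75,"owh":0,"pgr":49,"wug":32}
After op 10 (replace /pgr 9): {"dr":35,"gej":91,"o":72,"oh":75,"owh":0,"pgr":9,"wug":32}
After op 11 (replace /wug 75): {"dr":35,"gej":91,"o":72,"oh":75,"owh":0,"pgr":9,"wug":75}
After op 12 (replace /wug 84): {"dr":35,"gej":91,"o":72,"oh":75,"owh":0,"pgr":9,"wug":84}
After op 13 (add /mk 35): {"dr":35,"gej":91,"mk":35,"o":72,"oh":75,"owh":0,"pgr":9,"wug":84}
After op 14 (remove /oh): {"dr":35,"gej":91,"mk":35,"o":72,"owh":0,"pgr":9,"wug":84}
After op 15 (replace /gej 0): {"dr":35,"gej":0,"mk":35,"o":72,"owh":0,"pgr":9,"wug":84}
After op 16 (replace /o 22): {"dr":35,"gej":0,"mk":35,"o":22,"owh":0,"pgr":9,"wug":84}
After op 17 (add /cbq 40): {"cbq":40,"dr":35,"gej":0,"mk":35,"o":22,"owh":0,"pgr":9,"wug":84}
After op 18 (replace /owh 73): {"cbq":40,"dr":35,"gej":0,"mk":35,"o":22,"owh":73,"pgr":9,"wug":84}
After op 19 (remove /dr): {"cbq":40,"gej":0,"mk":35,"o":22,"owh":73,"pgr":9,"wug":84}
After op 20 (remove /wug): {"cbq":40,"gej":0,"mk":35,"o":22,"owh":73,"pgr":9}
Size at the root: 6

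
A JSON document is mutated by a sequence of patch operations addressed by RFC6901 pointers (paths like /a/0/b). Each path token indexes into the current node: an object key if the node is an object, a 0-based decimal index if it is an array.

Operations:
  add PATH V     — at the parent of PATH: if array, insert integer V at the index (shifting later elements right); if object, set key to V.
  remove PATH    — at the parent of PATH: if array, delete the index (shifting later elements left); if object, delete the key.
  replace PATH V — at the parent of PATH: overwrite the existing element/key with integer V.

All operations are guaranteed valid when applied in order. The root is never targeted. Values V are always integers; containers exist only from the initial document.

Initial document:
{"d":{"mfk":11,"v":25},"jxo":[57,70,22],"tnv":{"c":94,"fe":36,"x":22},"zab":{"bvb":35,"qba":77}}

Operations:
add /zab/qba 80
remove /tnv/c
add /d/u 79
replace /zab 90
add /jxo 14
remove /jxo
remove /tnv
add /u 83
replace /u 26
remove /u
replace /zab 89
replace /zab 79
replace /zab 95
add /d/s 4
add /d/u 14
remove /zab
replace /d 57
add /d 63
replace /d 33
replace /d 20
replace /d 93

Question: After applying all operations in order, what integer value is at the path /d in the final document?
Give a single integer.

After op 1 (add /zab/qba 80): {"d":{"mfk":11,"v":25},"jxo":[57,70,22],"tnv":{"c":94,"fe":36,"x":22},"zab":{"bvb":35,"qba":80}}
After op 2 (remove /tnv/c): {"d":{"mfk":11,"v":25},"jxo":[57,70,22],"tnv":{"fe":36,"x":22},"zab":{"bvb":35,"qba":80}}
After op 3 (add /d/u 79): {"d":{"mfk":11,"u":79,"v":25},"jxo":[57,70,22],"tnv":{"fe":36,"x":22},"zab":{"bvb":35,"qba":80}}
After op 4 (replace /zab 90): {"d":{"mfk":11,"u":79,"v":25},"jxo":[57,70,22],"tnv":{"fe":36,"x":22},"zab":90}
After op 5 (add /jxo 14): {"d":{"mfk":11,"u":79,"v":25},"jxo":14,"tnv":{"fe":36,"x":22},"zab":90}
After op 6 (remove /jxo): {"d":{"mfk":11,"u":79,"v":25},"tnv":{"fe":36,"x":22},"zab":90}
After op 7 (remove /tnv): {"d":{"mfk":11,"u":79,"v":25},"zab":90}
After op 8 (add /u 83): {"d":{"mfk":11,"u":79,"v":25},"u":83,"zab":90}
After op 9 (replace /u 26): {"d":{"mfk":11,"u":79,"v":25},"u":26,"zab":90}
After op 10 (remove /u): {"d":{"mfk":11,"u":79,"v":25},"zab":90}
After op 11 (replace /zab 89): {"d":{"mfk":11,"u":79,"v":25},"zab":89}
After op 12 (replace /zab 79): {"d":{"mfk":11,"u":79,"v":25},"zab":79}
After op 13 (replace /zab 95): {"d":{"mfk":11,"u":79,"v":25},"zab":95}
After op 14 (add /d/s 4): {"d":{"mfk":11,"s":4,"u":79,"v":25},"zab":95}
After op 15 (add /d/u 14): {"d":{"mfk":11,"s":4,"u":14,"v":25},"zab":95}
After op 16 (remove /zab): {"d":{"mfk":11,"s":4,"u":14,"v":25}}
After op 17 (replace /d 57): {"d":57}
After op 18 (add /d 63): {"d":63}
After op 19 (replace /d 33): {"d":33}
After op 20 (replace /d 20): {"d":20}
After op 21 (replace /d 93): {"d":93}
Value at /d: 93

Answer: 93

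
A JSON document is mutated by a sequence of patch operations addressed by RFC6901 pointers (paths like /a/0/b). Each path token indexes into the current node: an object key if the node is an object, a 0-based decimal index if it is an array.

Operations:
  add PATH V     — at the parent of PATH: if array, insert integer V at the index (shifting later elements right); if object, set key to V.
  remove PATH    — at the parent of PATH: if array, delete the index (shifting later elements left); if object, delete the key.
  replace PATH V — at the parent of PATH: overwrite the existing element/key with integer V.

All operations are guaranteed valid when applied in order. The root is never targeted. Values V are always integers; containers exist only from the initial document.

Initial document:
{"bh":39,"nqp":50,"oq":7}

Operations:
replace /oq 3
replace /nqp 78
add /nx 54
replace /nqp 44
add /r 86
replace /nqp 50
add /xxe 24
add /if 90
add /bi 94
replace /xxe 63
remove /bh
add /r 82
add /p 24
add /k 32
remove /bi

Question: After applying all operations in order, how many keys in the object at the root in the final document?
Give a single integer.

After op 1 (replace /oq 3): {"bh":39,"nqp":50,"oq":3}
After op 2 (replace /nqp 78): {"bh":39,"nqp":78,"oq":3}
After op 3 (add /nx 54): {"bh":39,"nqp":78,"nx":54,"oq":3}
After op 4 (replace /nqp 44): {"bh":39,"nqp":44,"nx":54,"oq":3}
After op 5 (add /r 86): {"bh":39,"nqp":44,"nx":54,"oq":3,"r":86}
After op 6 (replace /nqp 50): {"bh":39,"nqp":50,"nx":54,"oq":3,"r":86}
After op 7 (add /xxe 24): {"bh":39,"nqp":50,"nx":54,"oq":3,"r":86,"xxe":24}
After op 8 (add /if 90): {"bh":39,"if":90,"nqp":50,"nx":54,"oq":3,"r":86,"xxe":24}
After op 9 (add /bi 94): {"bh":39,"bi":94,"if":90,"nqp":50,"nx":54,"oq":3,"r":86,"xxe":24}
After op 10 (replace /xxe 63): {"bh":39,"bi":94,"if":90,"nqp":50,"nx":54,"oq":3,"r":86,"xxe":63}
After op 11 (remove /bh): {"bi":94,"if":90,"nqp":50,"nx":54,"oq":3,"r":86,"xxe":63}
After op 12 (add /r 82): {"bi":94,"if":90,"nqp":50,"nx":54,"oq":3,"r":82,"xxe":63}
After op 13 (add /p 24): {"bi":94,"if":90,"nqp":50,"nx":54,"oq":3,"p":24,"r":82,"xxe":63}
After op 14 (add /k 32): {"bi":94,"if":90,"k":32,"nqp":50,"nx":54,"oq":3,"p":24,"r":82,"xxe":63}
After op 15 (remove /bi): {"if":90,"k":32,"nqp":50,"nx":54,"oq":3,"p":24,"r":82,"xxe":63}
Size at the root: 8

Answer: 8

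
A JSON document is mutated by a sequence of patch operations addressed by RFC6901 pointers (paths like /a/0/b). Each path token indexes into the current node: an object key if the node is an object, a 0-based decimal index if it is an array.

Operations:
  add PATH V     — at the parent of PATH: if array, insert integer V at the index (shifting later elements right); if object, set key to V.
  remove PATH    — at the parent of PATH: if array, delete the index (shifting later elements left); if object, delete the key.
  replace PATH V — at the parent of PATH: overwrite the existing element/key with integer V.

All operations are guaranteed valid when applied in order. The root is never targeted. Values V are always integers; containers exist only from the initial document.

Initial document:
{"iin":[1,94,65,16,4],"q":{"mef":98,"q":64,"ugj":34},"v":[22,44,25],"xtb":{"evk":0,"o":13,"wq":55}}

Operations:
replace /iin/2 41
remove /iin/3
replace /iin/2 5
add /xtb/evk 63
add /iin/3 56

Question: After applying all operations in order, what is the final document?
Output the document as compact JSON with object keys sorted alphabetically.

Answer: {"iin":[1,94,5,56,4],"q":{"mef":98,"q":64,"ugj":34},"v":[22,44,25],"xtb":{"evk":63,"o":13,"wq":55}}

Derivation:
After op 1 (replace /iin/2 41): {"iin":[1,94,41,16,4],"q":{"mef":98,"q":64,"ugj":34},"v":[22,44,25],"xtb":{"evk":0,"o":13,"wq":55}}
After op 2 (remove /iin/3): {"iin":[1,94,41,4],"q":{"mef":98,"q":64,"ugj":34},"v":[22,44,25],"xtb":{"evk":0,"o":13,"wq":55}}
After op 3 (replace /iin/2 5): {"iin":[1,94,5,4],"q":{"mef":98,"q":64,"ugj":34},"v":[22,44,25],"xtb":{"evk":0,"o":13,"wq":55}}
After op 4 (add /xtb/evk 63): {"iin":[1,94,5,4],"q":{"mef":98,"q":64,"ugj":34},"v":[22,44,25],"xtb":{"evk":63,"o":13,"wq":55}}
After op 5 (add /iin/3 56): {"iin":[1,94,5,56,4],"q":{"mef":98,"q":64,"ugj":34},"v":[22,44,25],"xtb":{"evk":63,"o":13,"wq":55}}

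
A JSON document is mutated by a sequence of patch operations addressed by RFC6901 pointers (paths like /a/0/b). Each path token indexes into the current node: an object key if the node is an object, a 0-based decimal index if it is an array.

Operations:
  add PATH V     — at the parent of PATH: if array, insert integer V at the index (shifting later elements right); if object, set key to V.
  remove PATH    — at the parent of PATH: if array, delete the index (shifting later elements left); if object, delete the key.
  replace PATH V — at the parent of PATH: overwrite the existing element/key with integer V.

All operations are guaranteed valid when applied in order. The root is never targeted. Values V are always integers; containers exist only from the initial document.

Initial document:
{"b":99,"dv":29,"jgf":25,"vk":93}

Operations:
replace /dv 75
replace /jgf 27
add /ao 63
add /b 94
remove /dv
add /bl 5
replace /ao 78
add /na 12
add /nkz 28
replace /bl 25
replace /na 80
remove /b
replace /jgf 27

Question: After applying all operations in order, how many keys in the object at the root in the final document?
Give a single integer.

Answer: 6

Derivation:
After op 1 (replace /dv 75): {"b":99,"dv":75,"jgf":25,"vk":93}
After op 2 (replace /jgf 27): {"b":99,"dv":75,"jgf":27,"vk":93}
After op 3 (add /ao 63): {"ao":63,"b":99,"dv":75,"jgf":27,"vk":93}
After op 4 (add /b 94): {"ao":63,"b":94,"dv":75,"jgf":27,"vk":93}
After op 5 (remove /dv): {"ao":63,"b":94,"jgf":27,"vk":93}
After op 6 (add /bl 5): {"ao":63,"b":94,"bl":5,"jgf":27,"vk":93}
After op 7 (replace /ao 78): {"ao":78,"b":94,"bl":5,"jgf":27,"vk":93}
After op 8 (add /na 12): {"ao":78,"b":94,"bl":5,"jgf":27,"na":12,"vk":93}
After op 9 (add /nkz 28): {"ao":78,"b":94,"bl":5,"jgf":27,"na":12,"nkz":28,"vk":93}
After op 10 (replace /bl 25): {"ao":78,"b":94,"bl":25,"jgf":27,"na":12,"nkz":28,"vk":93}
After op 11 (replace /na 80): {"ao":78,"b":94,"bl":25,"jgf":27,"na":80,"nkz":28,"vk":93}
After op 12 (remove /b): {"ao":78,"bl":25,"jgf":27,"na":80,"nkz":28,"vk":93}
After op 13 (replace /jgf 27): {"ao":78,"bl":25,"jgf":27,"na":80,"nkz":28,"vk":93}
Size at the root: 6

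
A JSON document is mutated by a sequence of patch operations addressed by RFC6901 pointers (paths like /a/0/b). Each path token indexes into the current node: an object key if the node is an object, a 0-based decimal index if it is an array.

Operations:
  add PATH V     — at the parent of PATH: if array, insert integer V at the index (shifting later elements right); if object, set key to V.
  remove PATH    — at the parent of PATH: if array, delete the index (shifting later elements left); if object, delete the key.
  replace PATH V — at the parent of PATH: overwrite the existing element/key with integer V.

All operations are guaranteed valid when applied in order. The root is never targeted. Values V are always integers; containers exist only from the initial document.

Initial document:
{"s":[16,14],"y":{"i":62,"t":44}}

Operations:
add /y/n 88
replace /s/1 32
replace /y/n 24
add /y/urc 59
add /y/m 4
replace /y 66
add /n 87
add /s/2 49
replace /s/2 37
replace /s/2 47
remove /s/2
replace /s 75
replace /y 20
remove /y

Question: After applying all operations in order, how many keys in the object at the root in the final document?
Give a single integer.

Answer: 2

Derivation:
After op 1 (add /y/n 88): {"s":[16,14],"y":{"i":62,"n":88,"t":44}}
After op 2 (replace /s/1 32): {"s":[16,32],"y":{"i":62,"n":88,"t":44}}
After op 3 (replace /y/n 24): {"s":[16,32],"y":{"i":62,"n":24,"t":44}}
After op 4 (add /y/urc 59): {"s":[16,32],"y":{"i":62,"n":24,"t":44,"urc":59}}
After op 5 (add /y/m 4): {"s":[16,32],"y":{"i":62,"m":4,"n":24,"t":44,"urc":59}}
After op 6 (replace /y 66): {"s":[16,32],"y":66}
After op 7 (add /n 87): {"n":87,"s":[16,32],"y":66}
After op 8 (add /s/2 49): {"n":87,"s":[16,32,49],"y":66}
After op 9 (replace /s/2 37): {"n":87,"s":[16,32,37],"y":66}
After op 10 (replace /s/2 47): {"n":87,"s":[16,32,47],"y":66}
After op 11 (remove /s/2): {"n":87,"s":[16,32],"y":66}
After op 12 (replace /s 75): {"n":87,"s":75,"y":66}
After op 13 (replace /y 20): {"n":87,"s":75,"y":20}
After op 14 (remove /y): {"n":87,"s":75}
Size at the root: 2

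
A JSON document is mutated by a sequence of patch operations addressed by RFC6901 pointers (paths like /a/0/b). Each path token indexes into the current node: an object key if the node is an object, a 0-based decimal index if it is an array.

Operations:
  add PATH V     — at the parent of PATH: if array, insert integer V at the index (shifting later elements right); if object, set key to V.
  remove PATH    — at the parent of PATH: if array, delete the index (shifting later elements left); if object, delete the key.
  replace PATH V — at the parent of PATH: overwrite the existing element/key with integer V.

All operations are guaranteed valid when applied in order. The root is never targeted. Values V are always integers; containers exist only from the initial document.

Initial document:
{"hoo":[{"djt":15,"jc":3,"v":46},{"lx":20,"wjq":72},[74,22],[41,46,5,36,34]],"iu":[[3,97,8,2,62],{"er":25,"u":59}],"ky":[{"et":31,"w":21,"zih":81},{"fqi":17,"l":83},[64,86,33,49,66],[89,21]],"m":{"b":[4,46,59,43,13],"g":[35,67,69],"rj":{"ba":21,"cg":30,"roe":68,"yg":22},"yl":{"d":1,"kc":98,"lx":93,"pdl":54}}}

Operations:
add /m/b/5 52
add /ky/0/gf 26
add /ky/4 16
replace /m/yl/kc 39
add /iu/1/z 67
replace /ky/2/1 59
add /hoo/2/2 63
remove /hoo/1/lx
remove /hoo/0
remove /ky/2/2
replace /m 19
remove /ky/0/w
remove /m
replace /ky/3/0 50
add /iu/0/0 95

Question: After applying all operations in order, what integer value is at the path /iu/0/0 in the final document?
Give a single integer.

After op 1 (add /m/b/5 52): {"hoo":[{"djt":15,"jc":3,"v":46},{"lx":20,"wjq":72},[74,22],[41,46,5,36,34]],"iu":[[3,97,8,2,62],{"er":25,"u":59}],"ky":[{"et":31,"w":21,"zih":81},{"fqi":17,"l":83},[64,86,33,49,66],[89,21]],"m":{"b":[4,46,59,43,13,52],"g":[35,67,69],"rj":{"ba":21,"cg":30,"roe":68,"yg":22},"yl":{"d":1,"kc":98,"lx":93,"pdl":54}}}
After op 2 (add /ky/0/gf 26): {"hoo":[{"djt":15,"jc":3,"v":46},{"lx":20,"wjq":72},[74,22],[41,46,5,36,34]],"iu":[[3,97,8,2,62],{"er":25,"u":59}],"ky":[{"et":31,"gf":26,"w":21,"zih":81},{"fqi":17,"l":83},[64,86,33,49,66],[89,21]],"m":{"b":[4,46,59,43,13,52],"g":[35,67,69],"rj":{"ba":21,"cg":30,"roe":68,"yg":22},"yl":{"d":1,"kc":98,"lx":93,"pdl":54}}}
After op 3 (add /ky/4 16): {"hoo":[{"djt":15,"jc":3,"v":46},{"lx":20,"wjq":72},[74,22],[41,46,5,36,34]],"iu":[[3,97,8,2,62],{"er":25,"u":59}],"ky":[{"et":31,"gf":26,"w":21,"zih":81},{"fqi":17,"l":83},[64,86,33,49,66],[89,21],16],"m":{"b":[4,46,59,43,13,52],"g":[35,67,69],"rj":{"ba":21,"cg":30,"roe":68,"yg":22},"yl":{"d":1,"kc":98,"lx":93,"pdl":54}}}
After op 4 (replace /m/yl/kc 39): {"hoo":[{"djt":15,"jc":3,"v":46},{"lx":20,"wjq":72},[74,22],[41,46,5,36,34]],"iu":[[3,97,8,2,62],{"er":25,"u":59}],"ky":[{"et":31,"gf":26,"w":21,"zih":81},{"fqi":17,"l":83},[64,86,33,49,66],[89,21],16],"m":{"b":[4,46,59,43,13,52],"g":[35,67,69],"rj":{"ba":21,"cg":30,"roe":68,"yg":22},"yl":{"d":1,"kc":39,"lx":93,"pdl":54}}}
After op 5 (add /iu/1/z 67): {"hoo":[{"djt":15,"jc":3,"v":46},{"lx":20,"wjq":72},[74,22],[41,46,5,36,34]],"iu":[[3,97,8,2,62],{"er":25,"u":59,"z":67}],"ky":[{"et":31,"gf":26,"w":21,"zih":81},{"fqi":17,"l":83},[64,86,33,49,66],[89,21],16],"m":{"b":[4,46,59,43,13,52],"g":[35,67,69],"rj":{"ba":21,"cg":30,"roe":68,"yg":22},"yl":{"d":1,"kc":39,"lx":93,"pdl":54}}}
After op 6 (replace /ky/2/1 59): {"hoo":[{"djt":15,"jc":3,"v":46},{"lx":20,"wjq":72},[74,22],[41,46,5,36,34]],"iu":[[3,97,8,2,62],{"er":25,"u":59,"z":67}],"ky":[{"et":31,"gf":26,"w":21,"zih":81},{"fqi":17,"l":83},[64,59,33,49,66],[89,21],16],"m":{"b":[4,46,59,43,13,52],"g":[35,67,69],"rj":{"ba":21,"cg":30,"roe":68,"yg":22},"yl":{"d":1,"kc":39,"lx":93,"pdl":54}}}
After op 7 (add /hoo/2/2 63): {"hoo":[{"djt":15,"jc":3,"v":46},{"lx":20,"wjq":72},[74,22,63],[41,46,5,36,34]],"iu":[[3,97,8,2,62],{"er":25,"u":59,"z":67}],"ky":[{"et":31,"gf":26,"w":21,"zih":81},{"fqi":17,"l":83},[64,59,33,49,66],[89,21],16],"m":{"b":[4,46,59,43,13,52],"g":[35,67,69],"rj":{"ba":21,"cg":30,"roe":68,"yg":22},"yl":{"d":1,"kc":39,"lx":93,"pdl":54}}}
After op 8 (remove /hoo/1/lx): {"hoo":[{"djt":15,"jc":3,"v":46},{"wjq":72},[74,22,63],[41,46,5,36,34]],"iu":[[3,97,8,2,62],{"er":25,"u":59,"z":67}],"ky":[{"et":31,"gf":26,"w":21,"zih":81},{"fqi":17,"l":83},[64,59,33,49,66],[89,21],16],"m":{"b":[4,46,59,43,13,52],"g":[35,67,69],"rj":{"ba":21,"cg":30,"roe":68,"yg":22},"yl":{"d":1,"kc":39,"lx":93,"pdl":54}}}
After op 9 (remove /hoo/0): {"hoo":[{"wjq":72},[74,22,63],[41,46,5,36,34]],"iu":[[3,97,8,2,62],{"er":25,"u":59,"z":67}],"ky":[{"et":31,"gf":26,"w":21,"zih":81},{"fqi":17,"l":83},[64,59,33,49,66],[89,21],16],"m":{"b":[4,46,59,43,13,52],"g":[35,67,69],"rj":{"ba":21,"cg":30,"roe":68,"yg":22},"yl":{"d":1,"kc":39,"lx":93,"pdl":54}}}
After op 10 (remove /ky/2/2): {"hoo":[{"wjq":72},[74,22,63],[41,46,5,36,34]],"iu":[[3,97,8,2,62],{"er":25,"u":59,"z":67}],"ky":[{"et":31,"gf":26,"w":21,"zih":81},{"fqi":17,"l":83},[64,59,49,66],[89,21],16],"m":{"b":[4,46,59,43,13,52],"g":[35,67,69],"rj":{"ba":21,"cg":30,"roe":68,"yg":22},"yl":{"d":1,"kc":39,"lx":93,"pdl":54}}}
After op 11 (replace /m 19): {"hoo":[{"wjq":72},[74,22,63],[41,46,5,36,34]],"iu":[[3,97,8,2,62],{"er":25,"u":59,"z":67}],"ky":[{"et":31,"gf":26,"w":21,"zih":81},{"fqi":17,"l":83},[64,59,49,66],[89,21],16],"m":19}
After op 12 (remove /ky/0/w): {"hoo":[{"wjq":72},[74,22,63],[41,46,5,36,34]],"iu":[[3,97,8,2,62],{"er":25,"u":59,"z":67}],"ky":[{"et":31,"gf":26,"zih":81},{"fqi":17,"l":83},[64,59,49,66],[89,21],16],"m":19}
After op 13 (remove /m): {"hoo":[{"wjq":72},[74,22,63],[41,46,5,36,34]],"iu":[[3,97,8,2,62],{"er":25,"u":59,"z":67}],"ky":[{"et":31,"gf":26,"zih":81},{"fqi":17,"l":83},[64,59,49,66],[89,21],16]}
After op 14 (replace /ky/3/0 50): {"hoo":[{"wjq":72},[74,22,63],[41,46,5,36,34]],"iu":[[3,97,8,2,62],{"er":25,"u":59,"z":67}],"ky":[{"et":31,"gf":26,"zih":81},{"fqi":17,"l":83},[64,59,49,66],[50,21],16]}
After op 15 (add /iu/0/0 95): {"hoo":[{"wjq":72},[74,22,63],[41,46,5,36,34]],"iu":[[95,3,97,8,2,62],{"er":25,"u":59,"z":67}],"ky":[{"et":31,"gf":26,"zih":81},{"fqi":17,"l":83},[64,59,49,66],[50,21],16]}
Value at /iu/0/0: 95

Answer: 95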